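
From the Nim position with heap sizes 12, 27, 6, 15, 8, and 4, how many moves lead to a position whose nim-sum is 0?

1

Nim-sum: 12 XOR 27 XOR 6 XOR 15 XOR 8 XOR 4 = 18.
The overall nim-sum is X = 18. A heap of size p has a winning move iff p XOR X < p (reduce it to p XOR X).
  12: 12 XOR 18 = 30 ≥ 12 — no move.
  27: 27 XOR 18 = 9 < 27 — winning move (to 9).
  6: 6 XOR 18 = 20 ≥ 6 — no move.
  15: 15 XOR 18 = 29 ≥ 15 — no move.
  8: 8 XOR 18 = 26 ≥ 8 — no move.
  4: 4 XOR 18 = 22 ≥ 4 — no move.
That gives 1 winning move.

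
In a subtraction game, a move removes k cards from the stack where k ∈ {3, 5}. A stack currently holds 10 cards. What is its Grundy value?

0

Compute g(0), g(1), … for moves {3, 5}:
k:     0  1  2  3  4  5  6  7  8  9 10
g(k):  0  0  0  1  1  1  2  2  0  0  0
So g(10) = 0.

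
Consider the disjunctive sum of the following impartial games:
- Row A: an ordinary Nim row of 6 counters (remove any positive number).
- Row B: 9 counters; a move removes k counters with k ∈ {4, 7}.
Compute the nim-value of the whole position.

4

Row A is a plain Nim row of size 6, so its Grundy value is 6.
For row B, compute g(0), g(1), … with moves {4, 7}:
g(0) = mex{} = 0
g(1) = mex{} = 0
g(2) = mex{} = 0
g(3) = mex{} = 0
g(4) = mex{0} = 1
g(5) = mex{0} = 1
g(6) = mex{0} = 1
g(7) = mex{0} = 1
g(8) = mex{0,1} = 2
g(9) = mex{0,1} = 2
So g(9) = 2.
The value of a disjunctive sum is the nim-sum of the parts.
Combined value = 6 XOR 2 = 4.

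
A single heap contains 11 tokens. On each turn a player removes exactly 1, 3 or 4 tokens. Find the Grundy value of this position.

2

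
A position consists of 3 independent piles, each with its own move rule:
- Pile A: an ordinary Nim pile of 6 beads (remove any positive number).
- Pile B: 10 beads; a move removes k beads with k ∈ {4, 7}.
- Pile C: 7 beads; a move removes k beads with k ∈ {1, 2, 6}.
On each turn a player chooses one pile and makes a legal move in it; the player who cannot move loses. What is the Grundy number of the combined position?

4

Pile A is a plain Nim pile of size 6, so its Grundy value is 6.
For pile B, compute g(0), g(1), … with moves {4, 7}:
k:     0  1  2  3  4  5  6  7  8  9 10
g(k):  0  0  0  0  1  1  1  1  2  2  2
So g(10) = 2.
Build the Grundy sequence for pile C with g(k) = mex{g(k−s) : s ∈ {1, 2, 6}, s ≤ k}:
k:     0  1  2  3  4  5  6  7
g(k):  0  1  2  0  1  2  3  0
So g(7) = 0.
By the Sprague-Grundy theorem, the Grundy value of a sum of independent games is the XOR of the component values.
Combined value = 6 ⊕ 2 ⊕ 0 = 4.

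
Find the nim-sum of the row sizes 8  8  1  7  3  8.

13

Compute the nim-sum pairwise:
8 ^ 8 = 0
0 ^ 1 = 1
1 ^ 7 = 6
6 ^ 3 = 5
5 ^ 8 = 13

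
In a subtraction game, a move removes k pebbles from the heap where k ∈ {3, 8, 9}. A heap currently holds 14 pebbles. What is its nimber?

2

Build the Grundy sequence with g(k) = mex{g(k−s) : s ∈ {3, 8, 9}, s ≤ k}:
k:     0  1  2  3  4  5  6  7  8  9 10 11 12 13 14
g(k):  0  0  0  1  1  1  0  0  2  1  1  3  0  0  2
So g(14) = 2.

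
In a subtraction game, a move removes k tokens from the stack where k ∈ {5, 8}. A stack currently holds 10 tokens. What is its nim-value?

Grundy values for subtraction set {5, 8}:
k:     0  1  2  3  4  5  6  7  8  9 10
g(k):  0  0  0  0  0  1  1  1  1  1  2
So g(10) = 2.

2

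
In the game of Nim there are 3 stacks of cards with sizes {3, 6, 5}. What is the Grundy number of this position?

Write each in binary and XOR column by column:
  011  (3)
  110  (6)
  101  (5)
  ---
  000  (0)

0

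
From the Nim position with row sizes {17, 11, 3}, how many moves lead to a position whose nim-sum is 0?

Compute the nim-sum pairwise:
17 XOR 11 = 26
26 XOR 3 = 25
The overall nim-sum is X = 25. A row of size p has a winning move iff p XOR X < p (reduce it to p XOR X).
  17: 17 XOR 25 = 8 < 17 — winning move (to 8).
  11: 11 XOR 25 = 18 ≥ 11 — no move.
  3: 3 XOR 25 = 26 ≥ 3 — no move.
That gives 1 winning move.

1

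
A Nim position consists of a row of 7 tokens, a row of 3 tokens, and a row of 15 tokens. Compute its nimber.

11

Nim-sum: 7 ^ 3 ^ 15 = 11.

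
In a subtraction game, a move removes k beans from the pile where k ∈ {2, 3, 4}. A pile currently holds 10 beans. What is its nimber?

Build the Grundy sequence with g(k) = mex{g(k−s) : s ∈ {2, 3, 4}, s ≤ k}:
g(0) = mex{} = 0
g(1) = mex{} = 0
g(2) = mex{0} = 1
g(3) = mex{0} = 1
g(4) = mex{0,1} = 2
g(5) = mex{0,1} = 2
g(6) = mex{1,2} = 0
g(7) = mex{1,2} = 0
g(8) = mex{0,2} = 1
g(9) = mex{0,2} = 1
g(10) = mex{0,1} = 2
So g(10) = 2.

2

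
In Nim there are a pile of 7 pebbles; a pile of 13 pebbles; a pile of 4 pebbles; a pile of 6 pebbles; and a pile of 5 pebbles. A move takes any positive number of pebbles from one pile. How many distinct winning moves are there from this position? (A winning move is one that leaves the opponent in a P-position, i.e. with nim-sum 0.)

1

Compute the nim-sum pairwise:
7 XOR 13 = 10
10 XOR 4 = 14
14 XOR 6 = 8
8 XOR 5 = 13
The overall nim-sum is X = 13. A pile of size p has a winning move iff p XOR X < p (reduce it to p XOR X).
  7: 7 XOR 13 = 10 ≥ 7 — no move.
  13: 13 XOR 13 = 0 < 13 — winning move (to 0).
  4: 4 XOR 13 = 9 ≥ 4 — no move.
  6: 6 XOR 13 = 11 ≥ 6 — no move.
  5: 5 XOR 13 = 8 ≥ 5 — no move.
That gives 1 winning move.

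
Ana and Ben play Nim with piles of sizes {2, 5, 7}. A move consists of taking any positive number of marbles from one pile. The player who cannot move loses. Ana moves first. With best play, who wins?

Ben wins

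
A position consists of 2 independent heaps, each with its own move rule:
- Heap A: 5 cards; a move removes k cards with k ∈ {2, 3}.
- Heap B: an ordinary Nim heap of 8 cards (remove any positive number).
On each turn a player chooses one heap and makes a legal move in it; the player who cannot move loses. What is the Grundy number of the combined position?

8

For heap A, compute g(0), g(1), … with moves {2, 3}:
g(0) = mex{} = 0
g(1) = mex{} = 0
g(2) = mex{0} = 1
g(3) = mex{0} = 1
g(4) = mex{0,1} = 2
g(5) = mex{1} = 0
So g(5) = 0.
Heap B is a plain Nim heap of size 8, so its Grundy value is 8.
By the Sprague-Grundy theorem, the Grundy value of a sum of independent games is the XOR of the component values.
Combined value = 0 ⊕ 8 = 8.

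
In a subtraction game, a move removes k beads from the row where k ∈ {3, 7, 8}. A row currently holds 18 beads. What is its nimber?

Grundy values for subtraction set {3, 7, 8}:
k:     0  1  2  3  4  5  6  7  8  9 10 11 12 13 14 15 16 17 18
g(k):  0  0  0  1  1  1  0  2  2  1  3  0  0  2  1  1  0  0  2
So g(18) = 2.

2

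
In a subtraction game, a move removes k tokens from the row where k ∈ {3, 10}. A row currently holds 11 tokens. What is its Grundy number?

Grundy values for subtraction set {3, 10}:
g(0) = mex{} = 0
g(1) = mex{} = 0
g(2) = mex{} = 0
g(3) = mex{0} = 1
g(4) = mex{0} = 1
g(5) = mex{0} = 1
g(6) = mex{1} = 0
g(7) = mex{1} = 0
g(8) = mex{1} = 0
g(9) = mex{0} = 1
g(10) = mex{0} = 1
g(11) = mex{0} = 1
So g(11) = 1.

1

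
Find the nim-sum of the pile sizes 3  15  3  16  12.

19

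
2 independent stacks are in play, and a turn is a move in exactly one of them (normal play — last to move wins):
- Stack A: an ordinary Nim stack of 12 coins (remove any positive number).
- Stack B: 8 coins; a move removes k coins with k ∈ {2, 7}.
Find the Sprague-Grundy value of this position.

14

Stack A is a plain Nim stack of size 12, so its Grundy value is 12.
Grundy values for stack B (subtraction set {2, 7}):
g(0) = mex{} = 0
g(1) = mex{} = 0
g(2) = mex{0} = 1
g(3) = mex{0} = 1
g(4) = mex{1} = 0
g(5) = mex{1} = 0
g(6) = mex{0} = 1
g(7) = mex{0} = 1
g(8) = mex{0,1} = 2
So g(8) = 2.
The value of a disjunctive sum is the nim-sum of the parts.
Combined value = 12 ⊕ 2 = 14.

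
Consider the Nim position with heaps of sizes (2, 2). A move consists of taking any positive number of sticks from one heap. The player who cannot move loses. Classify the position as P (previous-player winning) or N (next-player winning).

P-position

Write each in binary and XOR column by column:
  10  (2)
  10  (2)
  --
  00  (0)
The nim-sum is 0, so this is a P-position: the player to move is in a losing position under optimal play.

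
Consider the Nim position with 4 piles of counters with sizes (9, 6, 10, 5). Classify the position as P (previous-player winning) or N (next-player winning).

P-position

Nim-sum: 9 ⊕ 6 ⊕ 10 ⊕ 5 = 0.
The nim-sum is 0, so this is a P-position: the player to move is in a losing position under optimal play.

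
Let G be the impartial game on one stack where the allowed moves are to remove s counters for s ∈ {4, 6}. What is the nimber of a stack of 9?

Build the Grundy sequence with g(k) = mex{g(k−s) : s ∈ {4, 6}, s ≤ k}:
g(0) = mex{} = 0
g(1) = mex{} = 0
g(2) = mex{} = 0
g(3) = mex{} = 0
g(4) = mex{0} = 1
g(5) = mex{0} = 1
g(6) = mex{0} = 1
g(7) = mex{0} = 1
g(8) = mex{0,1} = 2
g(9) = mex{0,1} = 2
So g(9) = 2.

2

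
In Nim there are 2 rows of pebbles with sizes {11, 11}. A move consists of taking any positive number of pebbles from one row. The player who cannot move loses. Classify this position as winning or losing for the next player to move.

Losing position

Bitwise XOR of the heap sizes:
  1011  (11)
  1011  (11)
  ----
  0000  (0)
The nim-sum is 0, so this is a P-position: the player to move is in a losing position under optimal play.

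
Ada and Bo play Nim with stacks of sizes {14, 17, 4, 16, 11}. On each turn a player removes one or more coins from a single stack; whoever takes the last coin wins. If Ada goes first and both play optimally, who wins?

Bo wins

Nim-sum: 14 XOR 17 XOR 4 XOR 16 XOR 11 = 0.
The nim-sum is 0, so this is a P-position: the player to move is in a losing position under optimal play; Ada is about to move from it and so loses — Bo wins.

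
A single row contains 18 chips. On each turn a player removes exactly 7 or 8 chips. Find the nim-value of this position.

0

Grundy values for subtraction set {7, 8}:
k:     0  1  2  3  4  5  6  7  8  9 10 11 12 13 14 15 16 17 18
g(k):  0  0  0  0  0  0  0  1  1  1  1  1  1  1  2  0  0  0  0
So g(18) = 0.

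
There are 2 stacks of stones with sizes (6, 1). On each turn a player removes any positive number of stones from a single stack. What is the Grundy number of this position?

7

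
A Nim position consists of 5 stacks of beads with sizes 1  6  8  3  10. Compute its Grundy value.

6

Bitwise XOR of the heap sizes:
  0001  (1)
  0110  (6)
  1000  (8)
  0011  (3)
  1010  (10)
  ----
  0110  (6)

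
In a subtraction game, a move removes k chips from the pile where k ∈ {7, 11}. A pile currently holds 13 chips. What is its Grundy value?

1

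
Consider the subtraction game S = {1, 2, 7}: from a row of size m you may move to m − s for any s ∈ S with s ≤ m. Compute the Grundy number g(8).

Build the Grundy sequence with g(k) = mex{g(k−s) : s ∈ {1, 2, 7}, s ≤ k}:
g(0) = mex{} = 0
g(1) = mex{0} = 1
g(2) = mex{0,1} = 2
g(3) = mex{1,2} = 0
g(4) = mex{0,2} = 1
g(5) = mex{0,1} = 2
g(6) = mex{1,2} = 0
g(7) = mex{0,2} = 1
g(8) = mex{0,1} = 2
So g(8) = 2.

2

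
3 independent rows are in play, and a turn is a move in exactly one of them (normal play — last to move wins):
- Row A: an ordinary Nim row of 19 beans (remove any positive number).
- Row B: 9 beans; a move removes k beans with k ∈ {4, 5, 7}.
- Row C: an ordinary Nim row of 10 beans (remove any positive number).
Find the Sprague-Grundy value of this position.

Row A is a plain Nim row of size 19, so its Grundy value is 19.
Grundy values for row B (subtraction set {4, 5, 7}):
g(0) = mex{} = 0
g(1) = mex{} = 0
g(2) = mex{} = 0
g(3) = mex{} = 0
g(4) = mex{0} = 1
g(5) = mex{0} = 1
g(6) = mex{0} = 1
g(7) = mex{0} = 1
g(8) = mex{0,1} = 2
g(9) = mex{0,1} = 2
So g(9) = 2.
Row C is a plain Nim row of size 10, so its Grundy value is 10.
The value of a disjunctive sum is the nim-sum of the parts.
Combined value = 19 XOR 2 XOR 10 = 27.

27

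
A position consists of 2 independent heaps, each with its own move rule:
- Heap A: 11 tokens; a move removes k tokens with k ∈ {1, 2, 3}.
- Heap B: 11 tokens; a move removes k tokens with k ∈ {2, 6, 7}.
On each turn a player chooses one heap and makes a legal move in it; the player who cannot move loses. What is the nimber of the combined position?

Build the Grundy sequence for heap A with g(k) = mex{g(k−s) : s ∈ {1, 2, 3}, s ≤ k}:
g(0) = mex{} = 0
g(1) = mex{0} = 1
g(2) = mex{0,1} = 2
g(3) = mex{0,1,2} = 3
g(4) = mex{1,2,3} = 0
g(5) = mex{0,2,3} = 1
g(6) = mex{0,1,3} = 2
g(7) = mex{0,1,2} = 3
g(8) = mex{1,2,3} = 0
g(9) = mex{0,2,3} = 1
g(10) = mex{0,1,3} = 2
g(11) = mex{0,1,2} = 3
So g(11) = 3.
For heap B, compute g(0), g(1), … with moves {2, 6, 7}:
g(0) = mex{} = 0
g(1) = mex{} = 0
g(2) = mex{0} = 1
g(3) = mex{0} = 1
g(4) = mex{1} = 0
g(5) = mex{1} = 0
g(6) = mex{0} = 1
g(7) = mex{0} = 1
g(8) = mex{0,1} = 2
g(9) = mex{1} = 0
g(10) = mex{0,1,2} = 3
g(11) = mex{0} = 1
So g(11) = 1.
By the Sprague-Grundy theorem, the Grundy value of a sum of independent games is the XOR of the component values.
Combined value = 3 ⊕ 1 = 2.

2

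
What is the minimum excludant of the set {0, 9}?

0 is in the set but 1 is not, so the mex is 1.

1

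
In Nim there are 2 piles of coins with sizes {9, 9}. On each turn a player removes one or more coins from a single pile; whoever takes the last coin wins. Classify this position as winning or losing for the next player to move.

Bitwise XOR of the heap sizes:
  1001  (9)
  1001  (9)
  ----
  0000  (0)
The nim-sum is 0, so this is a P-position: the player to move is in a losing position under optimal play.

Losing position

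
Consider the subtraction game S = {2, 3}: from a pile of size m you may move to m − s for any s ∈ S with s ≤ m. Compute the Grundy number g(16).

Compute g(0), g(1), … for moves {2, 3}:
k:     0  1  2  3  4  5  6  7  8  9 10 11 12 13 14 15 16
g(k):  0  0  1  1  2  0  0  1  1  2  0  0  1  1  2  0  0
So g(16) = 0.

0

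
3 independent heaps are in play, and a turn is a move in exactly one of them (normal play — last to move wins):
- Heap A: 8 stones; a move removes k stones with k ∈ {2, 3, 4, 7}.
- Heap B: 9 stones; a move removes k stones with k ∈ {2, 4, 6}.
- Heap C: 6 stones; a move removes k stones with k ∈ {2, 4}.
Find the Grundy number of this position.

Build the Grundy sequence for heap A with g(k) = mex{g(k−s) : s ∈ {2, 3, 4, 7}, s ≤ k}:
g(0) = mex{} = 0
g(1) = mex{} = 0
g(2) = mex{0} = 1
g(3) = mex{0} = 1
g(4) = mex{0,1} = 2
g(5) = mex{0,1} = 2
g(6) = mex{1,2} = 0
g(7) = mex{0,1,2} = 3
g(8) = mex{0,2} = 1
So g(8) = 1.
Grundy values for heap B (subtraction set {2, 4, 6}):
g(0) = mex{} = 0
g(1) = mex{} = 0
g(2) = mex{0} = 1
g(3) = mex{0} = 1
g(4) = mex{0,1} = 2
g(5) = mex{0,1} = 2
g(6) = mex{0,1,2} = 3
g(7) = mex{0,1,2} = 3
g(8) = mex{1,2,3} = 0
g(9) = mex{1,2,3} = 0
So g(9) = 0.
Build the Grundy sequence for heap C with g(k) = mex{g(k−s) : s ∈ {2, 4}, s ≤ k}:
g(0) = mex{} = 0
g(1) = mex{} = 0
g(2) = mex{0} = 1
g(3) = mex{0} = 1
g(4) = mex{0,1} = 2
g(5) = mex{0,1} = 2
g(6) = mex{1,2} = 0
So g(6) = 0.
The value of a disjunctive sum is the nim-sum of the parts.
Combined value = 1 XOR 0 XOR 0 = 1.

1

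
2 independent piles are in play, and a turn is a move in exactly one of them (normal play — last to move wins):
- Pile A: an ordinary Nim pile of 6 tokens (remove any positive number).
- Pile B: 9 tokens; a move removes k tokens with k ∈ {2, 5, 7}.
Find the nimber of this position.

Pile A is a plain Nim pile of size 6, so its Grundy value is 6.
Build the Grundy sequence for pile B with g(k) = mex{g(k−s) : s ∈ {2, 5, 7}, s ≤ k}:
g(0) = mex{} = 0
g(1) = mex{} = 0
g(2) = mex{0} = 1
g(3) = mex{0} = 1
g(4) = mex{1} = 0
g(5) = mex{0,1} = 2
g(6) = mex{0} = 1
g(7) = mex{0,1,2} = 3
g(8) = mex{0,1} = 2
g(9) = mex{0,1,3} = 2
So g(9) = 2.
The value of a disjunctive sum is the nim-sum of the parts.
Combined value = 6 XOR 2 = 4.

4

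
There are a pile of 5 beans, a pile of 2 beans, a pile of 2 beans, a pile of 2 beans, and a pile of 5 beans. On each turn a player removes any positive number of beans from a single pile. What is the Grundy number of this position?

2

Compute the nim-sum pairwise:
5 ⊕ 2 = 7
7 ⊕ 2 = 5
5 ⊕ 2 = 7
7 ⊕ 5 = 2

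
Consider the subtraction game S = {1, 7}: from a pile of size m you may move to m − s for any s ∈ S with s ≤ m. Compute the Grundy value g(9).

Build the Grundy sequence with g(k) = mex{g(k−s) : s ∈ {1, 7}, s ≤ k}:
k:     0  1  2  3  4  5  6  7  8  9
g(k):  0  1  0  1  0  1  0  1  0  1
So g(9) = 1.

1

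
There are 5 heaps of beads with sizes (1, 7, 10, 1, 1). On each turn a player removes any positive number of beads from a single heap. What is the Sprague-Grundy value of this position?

12

Bitwise XOR of the heap sizes:
  0001  (1)
  0111  (7)
  1010  (10)
  0001  (1)
  0001  (1)
  ----
  1100  (12)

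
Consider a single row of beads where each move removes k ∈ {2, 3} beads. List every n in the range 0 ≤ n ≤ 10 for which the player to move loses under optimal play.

0, 1, 5, 6, 10

Compute g(0), g(1), … for moves {2, 3}:
g(0) = mex{} = 0
g(1) = mex{} = 0
g(2) = mex{0} = 1
g(3) = mex{0} = 1
g(4) = mex{0,1} = 2
g(5) = mex{1} = 0
g(6) = mex{1,2} = 0
g(7) = mex{0,2} = 1
g(8) = mex{0} = 1
g(9) = mex{0,1} = 2
g(10) = mex{1} = 0
The P-positions (g = 0) in 0..10 are 0, 1, 5, 6, 10.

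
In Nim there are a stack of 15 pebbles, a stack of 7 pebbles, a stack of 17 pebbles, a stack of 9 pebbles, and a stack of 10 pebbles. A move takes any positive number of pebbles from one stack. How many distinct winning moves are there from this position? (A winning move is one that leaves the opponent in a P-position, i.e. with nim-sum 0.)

1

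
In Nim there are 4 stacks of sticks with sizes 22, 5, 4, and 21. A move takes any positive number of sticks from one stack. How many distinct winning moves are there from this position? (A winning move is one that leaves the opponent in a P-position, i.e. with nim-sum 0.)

Compute the nim-sum pairwise:
22 XOR 5 = 19
19 XOR 4 = 23
23 XOR 21 = 2
The overall nim-sum is X = 2. A stack of size p has a winning move iff p XOR X < p (reduce it to p XOR X).
  22: 22 XOR 2 = 20 < 22 — winning move (to 20).
  5: 5 XOR 2 = 7 ≥ 5 — no move.
  4: 4 XOR 2 = 6 ≥ 4 — no move.
  21: 21 XOR 2 = 23 ≥ 21 — no move.
That gives 1 winning move.

1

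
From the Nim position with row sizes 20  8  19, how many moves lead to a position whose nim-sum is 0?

Compute the nim-sum pairwise:
20 ⊕ 8 = 28
28 ⊕ 19 = 15
The overall nim-sum is X = 15. A row of size p has a winning move iff p XOR X < p (reduce it to p XOR X).
  20: 20 XOR 15 = 27 ≥ 20 — no move.
  8: 8 XOR 15 = 7 < 8 — winning move (to 7).
  19: 19 XOR 15 = 28 ≥ 19 — no move.
That gives 1 winning move.

1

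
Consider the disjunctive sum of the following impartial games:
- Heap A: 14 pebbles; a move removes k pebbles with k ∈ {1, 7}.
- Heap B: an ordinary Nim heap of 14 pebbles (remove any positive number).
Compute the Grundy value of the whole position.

Build the Grundy sequence for heap A with g(k) = mex{g(k−s) : s ∈ {1, 7}, s ≤ k}:
g(0) = mex{} = 0
g(1) = mex{0} = 1
g(2) = mex{1} = 0
g(3) = mex{0} = 1
g(4) = mex{1} = 0
g(5) = mex{0} = 1
g(6) = mex{1} = 0
g(7) = mex{0} = 1
g(8) = mex{1} = 0
g(9) = mex{0} = 1
g(10) = mex{1} = 0
g(11) = mex{0} = 1
g(12) = mex{1} = 0
g(13) = mex{0} = 1
g(14) = mex{1} = 0
So g(14) = 0.
Heap B is a plain Nim heap of size 14, so its Grundy value is 14.
The value of a disjunctive sum is the nim-sum of the parts.
Combined value = 0 ⊕ 14 = 14.

14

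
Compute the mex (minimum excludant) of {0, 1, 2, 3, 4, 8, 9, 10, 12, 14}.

5

The values 0, 1, 2, 3, 4 are all present; 5 is the first non-negative integer missing from the set.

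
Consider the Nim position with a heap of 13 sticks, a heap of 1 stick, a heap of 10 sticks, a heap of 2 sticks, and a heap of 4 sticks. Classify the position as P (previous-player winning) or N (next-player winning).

Nim-sum: 13 XOR 1 XOR 10 XOR 2 XOR 4 = 0.
The nim-sum is 0, so this is a P-position: the player to move is in a losing position under optimal play.

P-position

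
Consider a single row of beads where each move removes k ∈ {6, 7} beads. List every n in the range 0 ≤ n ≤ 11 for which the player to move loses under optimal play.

0, 1, 2, 3, 4, 5

Compute g(0), g(1), … for moves {6, 7}:
k:     0  1  2  3  4  5  6  7  8  9 10 11
g(k):  0  0  0  0  0  0  1  1  1  1  1  1
The P-positions (g = 0) in 0..11 are 0, 1, 2, 3, 4, 5.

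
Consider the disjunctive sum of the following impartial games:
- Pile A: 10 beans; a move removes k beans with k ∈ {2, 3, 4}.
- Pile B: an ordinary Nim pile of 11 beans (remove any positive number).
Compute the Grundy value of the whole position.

For pile A, compute g(0), g(1), … with moves {2, 3, 4}:
g(0) = mex{} = 0
g(1) = mex{} = 0
g(2) = mex{0} = 1
g(3) = mex{0} = 1
g(4) = mex{0,1} = 2
g(5) = mex{0,1} = 2
g(6) = mex{1,2} = 0
g(7) = mex{1,2} = 0
g(8) = mex{0,2} = 1
g(9) = mex{0,2} = 1
g(10) = mex{0,1} = 2
So g(10) = 2.
Pile B is a plain Nim pile of size 11, so its Grundy value is 11.
The value of a disjunctive sum is the nim-sum of the parts.
Combined value = 2 ⊕ 11 = 9.

9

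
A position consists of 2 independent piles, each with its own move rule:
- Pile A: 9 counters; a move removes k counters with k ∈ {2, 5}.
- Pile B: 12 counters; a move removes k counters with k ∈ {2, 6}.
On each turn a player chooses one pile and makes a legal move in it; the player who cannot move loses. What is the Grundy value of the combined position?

1

For pile A, compute g(0), g(1), … with moves {2, 5}:
k:     0  1  2  3  4  5  6  7  8  9
g(k):  0  0  1  1  0  2  1  0  0  1
So g(9) = 1.
Grundy values for pile B (subtraction set {2, 6}):
g(0) = mex{} = 0
g(1) = mex{} = 0
g(2) = mex{0} = 1
g(3) = mex{0} = 1
g(4) = mex{1} = 0
g(5) = mex{1} = 0
g(6) = mex{0} = 1
g(7) = mex{0} = 1
g(8) = mex{1} = 0
g(9) = mex{1} = 0
g(10) = mex{0} = 1
g(11) = mex{0} = 1
g(12) = mex{1} = 0
So g(12) = 0.
By the Sprague-Grundy theorem, the Grundy value of a sum of independent games is the XOR of the component values.
Combined value = 1 ⊕ 0 = 1.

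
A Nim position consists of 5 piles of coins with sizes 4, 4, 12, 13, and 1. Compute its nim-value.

0

Nim-sum: 4 ⊕ 4 ⊕ 12 ⊕ 13 ⊕ 1 = 0.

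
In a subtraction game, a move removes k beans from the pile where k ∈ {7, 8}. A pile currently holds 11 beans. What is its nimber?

1

Grundy values for subtraction set {7, 8}:
k:     0  1  2  3  4  5  6  7  8  9 10 11
g(k):  0  0  0  0  0  0  0  1  1  1  1  1
So g(11) = 1.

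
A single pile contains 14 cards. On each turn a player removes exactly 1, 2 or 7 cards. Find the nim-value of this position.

2

Build the Grundy sequence with g(k) = mex{g(k−s) : s ∈ {1, 2, 7}, s ≤ k}:
g(0) = mex{} = 0
g(1) = mex{0} = 1
g(2) = mex{0,1} = 2
g(3) = mex{1,2} = 0
g(4) = mex{0,2} = 1
g(5) = mex{0,1} = 2
g(6) = mex{1,2} = 0
g(7) = mex{0,2} = 1
g(8) = mex{0,1} = 2
g(9) = mex{1,2} = 0
g(10) = mex{0,2} = 1
g(11) = mex{0,1} = 2
g(12) = mex{1,2} = 0
g(13) = mex{0,2} = 1
g(14) = mex{0,1} = 2
So g(14) = 2.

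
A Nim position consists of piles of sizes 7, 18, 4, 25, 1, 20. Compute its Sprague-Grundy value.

Bitwise XOR of the heap sizes:
  00111  (7)
  10010  (18)
  00100  (4)
  11001  (25)
  00001  (1)
  10100  (20)
  -----
  11101  (29)

29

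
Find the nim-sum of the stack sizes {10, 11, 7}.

6

In binary:
  1010  (10)
  1011  (11)
  0111  (7)
  ----
  0110  (6)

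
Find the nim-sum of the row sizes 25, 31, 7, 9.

8

Bitwise XOR of the heap sizes:
  11001  (25)
  11111  (31)
  00111  (7)
  01001  (9)
  -----
  01000  (8)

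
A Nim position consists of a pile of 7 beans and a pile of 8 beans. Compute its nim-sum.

15

Bitwise XOR of the heap sizes:
  0111  (7)
  1000  (8)
  ----
  1111  (15)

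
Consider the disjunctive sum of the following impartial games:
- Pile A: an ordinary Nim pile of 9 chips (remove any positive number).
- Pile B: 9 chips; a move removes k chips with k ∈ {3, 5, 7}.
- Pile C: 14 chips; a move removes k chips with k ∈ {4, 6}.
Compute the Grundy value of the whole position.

11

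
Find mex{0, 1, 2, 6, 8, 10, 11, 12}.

The values 0, 1, 2 are all present; 3 is the first non-negative integer missing from the set.

3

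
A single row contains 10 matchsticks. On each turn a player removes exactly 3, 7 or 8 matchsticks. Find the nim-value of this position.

3

Compute g(0), g(1), … for moves {3, 7, 8}:
k:     0  1  2  3  4  5  6  7  8  9 10
g(k):  0  0  0  1  1  1  0  2  2  1  3
So g(10) = 3.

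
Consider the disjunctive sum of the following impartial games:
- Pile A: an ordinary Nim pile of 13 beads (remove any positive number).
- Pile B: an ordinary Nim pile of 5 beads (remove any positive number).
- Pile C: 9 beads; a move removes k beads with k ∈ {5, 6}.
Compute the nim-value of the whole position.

9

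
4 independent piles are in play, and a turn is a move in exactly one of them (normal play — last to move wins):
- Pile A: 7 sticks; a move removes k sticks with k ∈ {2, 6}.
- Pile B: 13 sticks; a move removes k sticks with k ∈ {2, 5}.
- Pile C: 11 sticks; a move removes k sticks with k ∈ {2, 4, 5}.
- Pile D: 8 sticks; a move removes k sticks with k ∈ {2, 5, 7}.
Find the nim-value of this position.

0

Grundy values for pile A (subtraction set {2, 6}):
k:     0  1  2  3  4  5  6  7
g(k):  0  0  1  1  0  0  1  1
So g(7) = 1.
Grundy values for pile B (subtraction set {2, 5}):
k:     0  1  2  3  4  5  6  7  8  9 10 11 12 13
g(k):  0  0  1  1  0  2  1  0  0  1  1  0  2  1
So g(13) = 1.
Grundy values for pile C (subtraction set {2, 4, 5}):
k:     0  1  2  3  4  5  6  7  8  9 10 11
g(k):  0  0  1  1  2  2  3  0  0  1  1  2
So g(11) = 2.
For pile D, compute g(0), g(1), … with moves {2, 5, 7}:
g(0) = mex{} = 0
g(1) = mex{} = 0
g(2) = mex{0} = 1
g(3) = mex{0} = 1
g(4) = mex{1} = 0
g(5) = mex{0,1} = 2
g(6) = mex{0} = 1
g(7) = mex{0,1,2} = 3
g(8) = mex{0,1} = 2
So g(8) = 2.
The value of a disjunctive sum is the nim-sum of the parts.
Combined value = 1 XOR 1 XOR 2 XOR 2 = 0.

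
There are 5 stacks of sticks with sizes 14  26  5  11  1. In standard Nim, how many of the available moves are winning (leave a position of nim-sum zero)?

1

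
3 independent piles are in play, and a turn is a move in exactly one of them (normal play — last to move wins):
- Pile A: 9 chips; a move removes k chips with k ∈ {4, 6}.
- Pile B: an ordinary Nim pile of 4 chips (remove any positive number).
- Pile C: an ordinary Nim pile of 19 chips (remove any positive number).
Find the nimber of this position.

Grundy values for pile A (subtraction set {4, 6}):
g(0) = mex{} = 0
g(1) = mex{} = 0
g(2) = mex{} = 0
g(3) = mex{} = 0
g(4) = mex{0} = 1
g(5) = mex{0} = 1
g(6) = mex{0} = 1
g(7) = mex{0} = 1
g(8) = mex{0,1} = 2
g(9) = mex{0,1} = 2
So g(9) = 2.
Pile B is a plain Nim pile of size 4, so its Grundy value is 4.
Pile C is a plain Nim pile of size 19, so its Grundy value is 19.
The value of a disjunctive sum is the nim-sum of the parts.
Combined value = 2 XOR 4 XOR 19 = 21.

21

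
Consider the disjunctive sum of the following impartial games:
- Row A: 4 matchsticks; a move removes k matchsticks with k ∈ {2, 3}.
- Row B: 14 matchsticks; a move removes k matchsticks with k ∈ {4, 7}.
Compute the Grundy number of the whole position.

2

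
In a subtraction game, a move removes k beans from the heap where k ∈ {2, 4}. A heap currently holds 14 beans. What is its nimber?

Grundy values for subtraction set {2, 4}:
k:     0  1  2  3  4  5  6  7  8  9 10 11 12 13 14
g(k):  0  0  1  1  2  2  0  0  1  1  2  2  0  0  1
So g(14) = 1.

1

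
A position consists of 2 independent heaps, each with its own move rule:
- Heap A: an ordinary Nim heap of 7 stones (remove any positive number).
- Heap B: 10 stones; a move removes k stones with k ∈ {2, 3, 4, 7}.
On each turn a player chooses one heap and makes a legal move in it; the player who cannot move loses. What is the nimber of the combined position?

5

Heap A is a plain Nim heap of size 7, so its Grundy value is 7.
Build the Grundy sequence for heap B with g(k) = mex{g(k−s) : s ∈ {2, 3, 4, 7}, s ≤ k}:
g(0) = mex{} = 0
g(1) = mex{} = 0
g(2) = mex{0} = 1
g(3) = mex{0} = 1
g(4) = mex{0,1} = 2
g(5) = mex{0,1} = 2
g(6) = mex{1,2} = 0
g(7) = mex{0,1,2} = 3
g(8) = mex{0,2} = 1
g(9) = mex{0,1,2,3} = 4
g(10) = mex{0,1,3} = 2
So g(10) = 2.
The value of a disjunctive sum is the nim-sum of the parts.
Combined value = 7 ⊕ 2 = 5.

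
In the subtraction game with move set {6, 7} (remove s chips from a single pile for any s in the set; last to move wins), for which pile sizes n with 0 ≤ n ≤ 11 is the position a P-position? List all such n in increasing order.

0, 1, 2, 3, 4, 5

Grundy values for subtraction set {6, 7}:
k:     0  1  2  3  4  5  6  7  8  9 10 11
g(k):  0  0  0  0  0  0  1  1  1  1  1  1
The P-positions (g = 0) in 0..11 are 0, 1, 2, 3, 4, 5.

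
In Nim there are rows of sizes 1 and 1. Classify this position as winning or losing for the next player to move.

Bitwise XOR of the heap sizes:
  1  (1)
  1  (1)
  -
  0  (0)
The nim-sum is 0, so this is a P-position: the player to move is in a losing position under optimal play.

Losing position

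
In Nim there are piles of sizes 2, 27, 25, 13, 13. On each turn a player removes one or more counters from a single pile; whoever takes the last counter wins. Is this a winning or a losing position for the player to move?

Losing position

In binary:
  00010  (2)
  11011  (27)
  11001  (25)
  01101  (13)
  01101  (13)
  -----
  00000  (0)
The nim-sum is 0, so this is a P-position: the player to move is in a losing position under optimal play.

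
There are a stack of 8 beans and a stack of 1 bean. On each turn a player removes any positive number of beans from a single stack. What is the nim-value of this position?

9

Write each in binary and XOR column by column:
  1000  (8)
  0001  (1)
  ----
  1001  (9)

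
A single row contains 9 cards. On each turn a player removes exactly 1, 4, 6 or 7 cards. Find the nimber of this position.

Build the Grundy sequence with g(k) = mex{g(k−s) : s ∈ {1, 4, 6, 7}, s ≤ k}:
k:     0  1  2  3  4  5  6  7  8  9
g(k):  0  1  0  1  2  0  1  2  3  2
So g(9) = 2.

2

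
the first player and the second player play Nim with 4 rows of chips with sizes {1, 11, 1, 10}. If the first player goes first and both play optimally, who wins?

Nim-sum: 1 ^ 11 ^ 1 ^ 10 = 1.
The nim-sum is 1 ≠ 0, so this is an N-position: the player to move can win; the first player has a winning move.

the first player wins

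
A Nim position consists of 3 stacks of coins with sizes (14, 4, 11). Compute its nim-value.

Write each in binary and XOR column by column:
  1110  (14)
  0100  (4)
  1011  (11)
  ----
  0001  (1)

1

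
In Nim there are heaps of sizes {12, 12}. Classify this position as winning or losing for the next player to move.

Losing position

Nim-sum: 12 ⊕ 12 = 0.
The nim-sum is 0, so this is a P-position: the player to move is in a losing position under optimal play.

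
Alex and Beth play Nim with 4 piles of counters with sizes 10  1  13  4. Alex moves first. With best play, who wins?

Alex wins

Nim-sum: 10 XOR 1 XOR 13 XOR 4 = 2.
The nim-sum is 2 ≠ 0, so this is an N-position: the player to move can win; Alex has a winning move.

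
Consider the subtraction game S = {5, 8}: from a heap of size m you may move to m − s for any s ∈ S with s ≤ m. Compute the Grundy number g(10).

2

Compute g(0), g(1), … for moves {5, 8}:
k:     0  1  2  3  4  5  6  7  8  9 10
g(k):  0  0  0  0  0  1  1  1  1  1  2
So g(10) = 2.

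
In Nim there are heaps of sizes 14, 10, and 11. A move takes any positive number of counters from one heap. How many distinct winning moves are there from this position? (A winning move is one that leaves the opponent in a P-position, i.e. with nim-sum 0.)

3

Bitwise XOR of the heap sizes:
  1110  (14)
  1010  (10)
  1011  (11)
  ----
  1111  (15)
The overall nim-sum is X = 15. A heap of size p has a winning move iff p XOR X < p (reduce it to p XOR X).
  14: 14 XOR 15 = 1 < 14 — winning move (to 1).
  10: 10 XOR 15 = 5 < 10 — winning move (to 5).
  11: 11 XOR 15 = 4 < 11 — winning move (to 4).
That gives 3 winning moves.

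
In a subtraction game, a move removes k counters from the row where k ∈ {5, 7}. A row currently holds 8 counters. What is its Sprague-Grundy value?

1

Compute g(0), g(1), … for moves {5, 7}:
k:     0  1  2  3  4  5  6  7  8
g(k):  0  0  0  0  0  1  1  1  1
So g(8) = 1.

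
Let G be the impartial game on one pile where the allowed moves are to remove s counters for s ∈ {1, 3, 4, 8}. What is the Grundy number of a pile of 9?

Compute g(0), g(1), … for moves {1, 3, 4, 8}:
g(0) = mex{} = 0
g(1) = mex{0} = 1
g(2) = mex{1} = 0
g(3) = mex{0} = 1
g(4) = mex{0,1} = 2
g(5) = mex{0,1,2} = 3
g(6) = mex{0,1,3} = 2
g(7) = mex{1,2} = 0
g(8) = mex{0,2,3} = 1
g(9) = mex{1,2,3} = 0
So g(9) = 0.

0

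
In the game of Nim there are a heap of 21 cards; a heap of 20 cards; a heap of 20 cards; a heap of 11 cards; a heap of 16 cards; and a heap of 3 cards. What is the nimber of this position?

13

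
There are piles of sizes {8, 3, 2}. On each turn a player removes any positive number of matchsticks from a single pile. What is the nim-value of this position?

Nim-sum: 8 XOR 3 XOR 2 = 9.

9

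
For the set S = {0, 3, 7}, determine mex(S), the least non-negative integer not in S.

1

0 is in the set but 1 is not, so the mex is 1.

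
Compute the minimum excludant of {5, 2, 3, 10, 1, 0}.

4

The values 0, 1, 2, 3 are all present; 4 is the first non-negative integer missing from the set.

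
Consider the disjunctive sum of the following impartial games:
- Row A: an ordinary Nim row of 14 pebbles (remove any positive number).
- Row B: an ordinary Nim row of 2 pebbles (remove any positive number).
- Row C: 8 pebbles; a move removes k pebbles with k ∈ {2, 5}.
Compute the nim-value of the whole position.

Row A is a plain Nim row of size 14, so its Grundy value is 14.
Row B is a plain Nim row of size 2, so its Grundy value is 2.
Build the Grundy sequence for row C with g(k) = mex{g(k−s) : s ∈ {2, 5}, s ≤ k}:
g(0) = mex{} = 0
g(1) = mex{} = 0
g(2) = mex{0} = 1
g(3) = mex{0} = 1
g(4) = mex{1} = 0
g(5) = mex{0,1} = 2
g(6) = mex{0} = 1
g(7) = mex{1,2} = 0
g(8) = mex{1} = 0
So g(8) = 0.
By the Sprague-Grundy theorem, the Grundy value of a sum of independent games is the XOR of the component values.
Combined value = 14 XOR 2 XOR 0 = 12.

12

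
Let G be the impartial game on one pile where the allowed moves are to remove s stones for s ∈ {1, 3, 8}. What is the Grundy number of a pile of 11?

0

Grundy values for subtraction set {1, 3, 8}:
g(0) = mex{} = 0
g(1) = mex{0} = 1
g(2) = mex{1} = 0
g(3) = mex{0} = 1
g(4) = mex{1} = 0
g(5) = mex{0} = 1
g(6) = mex{1} = 0
g(7) = mex{0} = 1
g(8) = mex{0,1} = 2
g(9) = mex{0,1,2} = 3
g(10) = mex{0,1,3} = 2
g(11) = mex{1,2} = 0
So g(11) = 0.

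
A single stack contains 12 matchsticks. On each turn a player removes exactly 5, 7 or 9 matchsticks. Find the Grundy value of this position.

Grundy values for subtraction set {5, 7, 9}:
k:     0  1  2  3  4  5  6  7  8  9 10 11 12
g(k):  0  0  0  0  0  1  1  1  1  1  2  2  2
So g(12) = 2.

2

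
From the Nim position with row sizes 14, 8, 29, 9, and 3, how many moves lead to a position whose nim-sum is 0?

Nim-sum: 14 ⊕ 8 ⊕ 29 ⊕ 9 ⊕ 3 = 17.
The overall nim-sum is X = 17. A row of size p has a winning move iff p XOR X < p (reduce it to p XOR X).
  14: 14 XOR 17 = 31 ≥ 14 — no move.
  8: 8 XOR 17 = 25 ≥ 8 — no move.
  29: 29 XOR 17 = 12 < 29 — winning move (to 12).
  9: 9 XOR 17 = 24 ≥ 9 — no move.
  3: 3 XOR 17 = 18 ≥ 3 — no move.
That gives 1 winning move.

1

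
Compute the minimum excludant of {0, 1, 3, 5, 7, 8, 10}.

2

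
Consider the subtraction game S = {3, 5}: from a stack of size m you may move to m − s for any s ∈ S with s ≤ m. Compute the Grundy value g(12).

Compute g(0), g(1), … for moves {3, 5}:
k:     0  1  2  3  4  5  6  7  8  9 10 11 12
g(k):  0  0  0  1  1  1  2  2  0  0  0  1  1
So g(12) = 1.

1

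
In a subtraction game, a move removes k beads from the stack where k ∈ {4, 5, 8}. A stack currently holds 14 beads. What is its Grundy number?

0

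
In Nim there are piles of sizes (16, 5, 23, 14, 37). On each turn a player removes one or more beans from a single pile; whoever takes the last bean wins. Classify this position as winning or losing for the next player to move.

Winning position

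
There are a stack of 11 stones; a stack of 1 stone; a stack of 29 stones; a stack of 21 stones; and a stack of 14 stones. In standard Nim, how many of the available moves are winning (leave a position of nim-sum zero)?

Nim-sum: 11 ⊕ 1 ⊕ 29 ⊕ 21 ⊕ 14 = 12.
The overall nim-sum is X = 12. A stack of size p has a winning move iff p XOR X < p (reduce it to p XOR X).
  11: 11 XOR 12 = 7 < 11 — winning move (to 7).
  1: 1 XOR 12 = 13 ≥ 1 — no move.
  29: 29 XOR 12 = 17 < 29 — winning move (to 17).
  21: 21 XOR 12 = 25 ≥ 21 — no move.
  14: 14 XOR 12 = 2 < 14 — winning move (to 2).
That gives 3 winning moves.

3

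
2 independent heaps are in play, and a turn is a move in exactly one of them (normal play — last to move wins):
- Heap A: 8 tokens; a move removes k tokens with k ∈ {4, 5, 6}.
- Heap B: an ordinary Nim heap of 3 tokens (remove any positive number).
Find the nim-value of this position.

Grundy values for heap A (subtraction set {4, 5, 6}):
g(0) = mex{} = 0
g(1) = mex{} = 0
g(2) = mex{} = 0
g(3) = mex{} = 0
g(4) = mex{0} = 1
g(5) = mex{0} = 1
g(6) = mex{0} = 1
g(7) = mex{0} = 1
g(8) = mex{0,1} = 2
So g(8) = 2.
Heap B is a plain Nim heap of size 3, so its Grundy value is 3.
The value of a disjunctive sum is the nim-sum of the parts.
Combined value = 2 ⊕ 3 = 1.

1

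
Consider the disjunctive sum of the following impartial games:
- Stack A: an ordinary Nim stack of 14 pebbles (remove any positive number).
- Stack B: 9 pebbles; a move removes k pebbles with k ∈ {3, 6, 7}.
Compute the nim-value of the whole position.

Stack A is a plain Nim stack of size 14, so its Grundy value is 14.
Grundy values for stack B (subtraction set {3, 6, 7}):
k:     0  1  2  3  4  5  6  7  8  9
g(k):  0  0  0  1  1  1  2  2  2  3
So g(9) = 3.
By the Sprague-Grundy theorem, the Grundy value of a sum of independent games is the XOR of the component values.
Combined value = 14 XOR 3 = 13.

13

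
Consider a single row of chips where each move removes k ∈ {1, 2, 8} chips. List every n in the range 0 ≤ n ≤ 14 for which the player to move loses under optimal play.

0, 3, 6, 9, 12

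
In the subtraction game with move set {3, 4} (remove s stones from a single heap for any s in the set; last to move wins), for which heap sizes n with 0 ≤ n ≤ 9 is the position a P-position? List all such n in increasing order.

Build the Grundy sequence with g(k) = mex{g(k−s) : s ∈ {3, 4}, s ≤ k}:
g(0) = mex{} = 0
g(1) = mex{} = 0
g(2) = mex{} = 0
g(3) = mex{0} = 1
g(4) = mex{0} = 1
g(5) = mex{0} = 1
g(6) = mex{0,1} = 2
g(7) = mex{1} = 0
g(8) = mex{1} = 0
g(9) = mex{1,2} = 0
The P-positions (g = 0) in 0..9 are 0, 1, 2, 7, 8, 9.

0, 1, 2, 7, 8, 9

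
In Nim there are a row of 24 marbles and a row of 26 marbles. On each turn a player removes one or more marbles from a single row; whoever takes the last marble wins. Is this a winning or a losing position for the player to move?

Winning position

Nim-sum: 24 ⊕ 26 = 2.
The nim-sum is 2 ≠ 0, so this is an N-position: the player to move can win.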